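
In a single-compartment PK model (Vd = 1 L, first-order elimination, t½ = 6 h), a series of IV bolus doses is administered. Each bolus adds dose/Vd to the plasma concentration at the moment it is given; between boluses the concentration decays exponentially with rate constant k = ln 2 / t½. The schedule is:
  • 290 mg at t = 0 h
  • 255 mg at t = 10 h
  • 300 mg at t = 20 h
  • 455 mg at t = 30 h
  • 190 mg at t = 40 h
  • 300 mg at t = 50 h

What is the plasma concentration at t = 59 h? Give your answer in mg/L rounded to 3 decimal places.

147.705 mg/L

k = ln 2 / 6 = 0.11552 per h
Dose 1 (290 mg at t=0 h): 290·exp(−0.11552·59) = 0.318 mg/L
Dose 2 (255 mg at t=10 h): 255·exp(−0.11552·49) = 0.887 mg/L
Dose 3 (300 mg at t=20 h): 300·exp(−0.11552·39) = 3.315 mg/L
Dose 4 (455 mg at t=30 h): 455·exp(−0.11552·29) = 15.960 mg/L
Dose 5 (190 mg at t=40 h): 190·exp(−0.11552·19) = 21.159 mg/L
Dose 6 (300 mg at t=50 h): 300·exp(−0.11552·9) = 106.066 mg/L
C(59) = 0.318 + 0.887 + 3.315 + 15.960 + 21.159 + 106.066 = 147.705 mg/L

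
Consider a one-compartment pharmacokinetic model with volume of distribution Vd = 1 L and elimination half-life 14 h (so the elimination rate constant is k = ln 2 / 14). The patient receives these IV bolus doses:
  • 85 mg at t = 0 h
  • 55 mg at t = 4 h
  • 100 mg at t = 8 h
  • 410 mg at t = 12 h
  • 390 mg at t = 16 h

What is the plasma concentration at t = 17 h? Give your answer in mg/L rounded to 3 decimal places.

820.826 mg/L

k = ln 2 / 14 = 0.04951 per h
Dose 1 (85 mg at t=0 h): 85·exp(−0.04951·17) = 36.634 mg/L
Dose 2 (55 mg at t=4 h): 55·exp(−0.04951·13) = 28.896 mg/L
Dose 3 (100 mg at t=8 h): 100·exp(−0.04951·9) = 64.044 mg/L
Dose 4 (410 mg at t=12 h): 410·exp(−0.04951·5) = 320.091 mg/L
Dose 5 (390 mg at t=16 h): 390·exp(−0.04951·1) = 371.161 mg/L
C(17) = 36.634 + 28.896 + 64.044 + 320.091 + 371.161 = 820.826 mg/L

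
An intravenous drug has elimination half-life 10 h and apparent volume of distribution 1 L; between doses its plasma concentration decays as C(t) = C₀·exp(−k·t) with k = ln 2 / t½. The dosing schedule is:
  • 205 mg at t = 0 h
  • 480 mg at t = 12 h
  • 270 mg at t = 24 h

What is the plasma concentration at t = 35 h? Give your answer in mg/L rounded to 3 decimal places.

241.549 mg/L

k = ln 2 / 10 = 0.06931 per h
Dose 1 (205 mg at t=0 h): 205·exp(−0.06931·35) = 18.120 mg/L
Dose 2 (480 mg at t=12 h): 480·exp(−0.06931·23) = 97.470 mg/L
Dose 3 (270 mg at t=24 h): 270·exp(−0.06931·11) = 125.959 mg/L
C(35) = 18.120 + 97.470 + 125.959 = 241.549 mg/L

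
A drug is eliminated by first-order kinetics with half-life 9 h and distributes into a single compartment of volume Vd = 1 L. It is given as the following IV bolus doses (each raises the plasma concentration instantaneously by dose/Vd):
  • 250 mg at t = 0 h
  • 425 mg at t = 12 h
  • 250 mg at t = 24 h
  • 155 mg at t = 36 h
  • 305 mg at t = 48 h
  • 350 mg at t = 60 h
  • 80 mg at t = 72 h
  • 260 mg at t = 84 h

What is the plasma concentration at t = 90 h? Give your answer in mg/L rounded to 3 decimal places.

235.785 mg/L

k = ln 2 / 9 = 0.07702 per h
Dose 1 (250 mg at t=0 h): 250·exp(−0.07702·90) = 0.244 mg/L
Dose 2 (425 mg at t=12 h): 425·exp(−0.07702·78) = 1.046 mg/L
Dose 3 (250 mg at t=24 h): 250·exp(−0.07702·66) = 1.550 mg/L
Dose 4 (155 mg at t=36 h): 155·exp(−0.07702·54) = 2.422 mg/L
Dose 5 (305 mg at t=48 h): 305·exp(−0.07702·42) = 12.009 mg/L
Dose 6 (350 mg at t=60 h): 350·exp(−0.07702·30) = 34.724 mg/L
Dose 7 (80 mg at t=72 h): 80·exp(−0.07702·18) = 20.000 mg/L
Dose 8 (260 mg at t=84 h): 260·exp(−0.07702·6) = 163.790 mg/L
C(90) = 0.244 + 1.046 + 1.550 + 2.422 + 12.009 + 34.724 + 20.000 + 163.790 = 235.785 mg/L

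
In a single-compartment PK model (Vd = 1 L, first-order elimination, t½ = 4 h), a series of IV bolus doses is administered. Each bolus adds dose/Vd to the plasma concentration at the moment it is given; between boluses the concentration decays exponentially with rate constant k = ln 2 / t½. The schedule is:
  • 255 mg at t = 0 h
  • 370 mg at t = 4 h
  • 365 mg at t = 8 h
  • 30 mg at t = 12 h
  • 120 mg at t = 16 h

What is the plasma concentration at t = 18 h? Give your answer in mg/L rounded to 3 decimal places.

203.956 mg/L

k = ln 2 / 4 = 0.17329 per h
Dose 1 (255 mg at t=0 h): 255·exp(−0.17329·18) = 11.270 mg/L
Dose 2 (370 mg at t=4 h): 370·exp(−0.17329·14) = 32.704 mg/L
Dose 3 (365 mg at t=8 h): 365·exp(−0.17329·10) = 64.523 mg/L
Dose 4 (30 mg at t=12 h): 30·exp(−0.17329·6) = 10.607 mg/L
Dose 5 (120 mg at t=16 h): 120·exp(−0.17329·2) = 84.853 mg/L
C(18) = 11.270 + 32.704 + 64.523 + 10.607 + 84.853 = 203.956 mg/L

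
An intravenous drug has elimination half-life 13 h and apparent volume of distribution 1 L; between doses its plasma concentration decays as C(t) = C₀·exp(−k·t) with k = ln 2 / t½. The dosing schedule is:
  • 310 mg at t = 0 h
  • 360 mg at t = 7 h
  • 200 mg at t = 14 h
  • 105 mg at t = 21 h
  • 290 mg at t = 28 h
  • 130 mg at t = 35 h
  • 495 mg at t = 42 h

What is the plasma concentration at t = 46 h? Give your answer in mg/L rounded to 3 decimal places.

718.987 mg/L

k = ln 2 / 13 = 0.05332 per h
Dose 1 (310 mg at t=0 h): 310·exp(−0.05332·46) = 26.680 mg/L
Dose 2 (360 mg at t=7 h): 360·exp(−0.05332·39) = 45.000 mg/L
Dose 3 (200 mg at t=14 h): 200·exp(−0.05332·32) = 36.311 mg/L
Dose 4 (105 mg at t=21 h): 105·exp(−0.05332·25) = 27.688 mg/L
Dose 5 (290 mg at t=28 h): 290·exp(−0.05332·18) = 111.068 mg/L
Dose 6 (130 mg at t=35 h): 130·exp(−0.05332·11) = 72.315 mg/L
Dose 7 (495 mg at t=42 h): 495·exp(−0.05332·4) = 399.927 mg/L
C(46) = 26.680 + 45.000 + 36.311 + 27.688 + 111.068 + 72.315 + 399.927 = 718.987 mg/L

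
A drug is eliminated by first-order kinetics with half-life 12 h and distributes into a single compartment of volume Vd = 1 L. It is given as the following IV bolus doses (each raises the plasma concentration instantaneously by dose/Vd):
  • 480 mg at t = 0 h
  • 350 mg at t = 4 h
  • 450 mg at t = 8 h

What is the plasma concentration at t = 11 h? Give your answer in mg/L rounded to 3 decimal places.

k = ln 2 / 12 = 0.05776 per h
Dose 1 (480 mg at t=0 h): 480·exp(−0.05776·11) = 254.271 mg/L
Dose 2 (350 mg at t=4 h): 350·exp(−0.05776·7) = 233.597 mg/L
Dose 3 (450 mg at t=8 h): 450·exp(−0.05776·3) = 378.403 mg/L
C(11) = 254.271 + 233.597 + 378.403 = 866.272 mg/L

866.272 mg/L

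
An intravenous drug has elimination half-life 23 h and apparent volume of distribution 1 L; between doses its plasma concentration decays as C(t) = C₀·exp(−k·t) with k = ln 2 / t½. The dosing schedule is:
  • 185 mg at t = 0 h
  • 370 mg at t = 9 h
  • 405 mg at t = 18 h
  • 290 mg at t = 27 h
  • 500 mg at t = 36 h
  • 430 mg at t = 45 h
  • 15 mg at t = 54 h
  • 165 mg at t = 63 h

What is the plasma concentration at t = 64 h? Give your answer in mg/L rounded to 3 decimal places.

922.524 mg/L

k = ln 2 / 23 = 0.03014 per h
Dose 1 (185 mg at t=0 h): 185·exp(−0.03014·64) = 26.886 mg/L
Dose 2 (370 mg at t=9 h): 370·exp(−0.03014·55) = 70.526 mg/L
Dose 3 (405 mg at t=18 h): 405·exp(−0.03014·46) = 101.250 mg/L
Dose 4 (290 mg at t=27 h): 290·exp(−0.03014·37) = 95.089 mg/L
Dose 5 (500 mg at t=36 h): 500·exp(−0.03014·28) = 215.030 mg/L
Dose 6 (430 mg at t=45 h): 430·exp(−0.03014·19) = 242.545 mg/L
Dose 7 (15 mg at t=54 h): 15·exp(−0.03014·10) = 11.097 mg/L
Dose 8 (165 mg at t=63 h): 165·exp(−0.03014·1) = 160.102 mg/L
C(64) = 26.886 + 70.526 + 101.250 + 95.089 + 215.030 + 242.545 + 11.097 + 160.102 = 922.524 mg/L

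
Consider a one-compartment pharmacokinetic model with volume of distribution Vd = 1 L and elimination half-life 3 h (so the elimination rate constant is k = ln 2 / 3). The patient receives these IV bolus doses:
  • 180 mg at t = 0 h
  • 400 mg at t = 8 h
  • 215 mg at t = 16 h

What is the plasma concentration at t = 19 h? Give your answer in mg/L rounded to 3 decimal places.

k = ln 2 / 3 = 0.23105 per h
Dose 1 (180 mg at t=0 h): 180·exp(−0.23105·19) = 2.232 mg/L
Dose 2 (400 mg at t=8 h): 400·exp(−0.23105·11) = 31.498 mg/L
Dose 3 (215 mg at t=16 h): 215·exp(−0.23105·3) = 107.500 mg/L
C(19) = 2.232 + 31.498 + 107.500 = 141.230 mg/L

141.230 mg/L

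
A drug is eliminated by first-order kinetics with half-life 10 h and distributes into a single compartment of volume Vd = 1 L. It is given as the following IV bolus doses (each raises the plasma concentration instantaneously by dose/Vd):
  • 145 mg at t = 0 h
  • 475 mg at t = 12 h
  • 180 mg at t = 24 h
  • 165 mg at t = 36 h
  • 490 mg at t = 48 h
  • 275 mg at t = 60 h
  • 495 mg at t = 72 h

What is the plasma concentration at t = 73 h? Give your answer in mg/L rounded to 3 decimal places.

686.727 mg/L

k = ln 2 / 10 = 0.06931 per h
Dose 1 (145 mg at t=0 h): 145·exp(−0.06931·73) = 0.920 mg/L
Dose 2 (475 mg at t=12 h): 475·exp(−0.06931·61) = 6.925 mg/L
Dose 3 (180 mg at t=24 h): 180·exp(−0.06931·49) = 6.029 mg/L
Dose 4 (165 mg at t=36 h): 165·exp(−0.06931·37) = 12.696 mg/L
Dose 5 (490 mg at t=48 h): 490·exp(−0.06931·25) = 86.621 mg/L
Dose 6 (275 mg at t=60 h): 275·exp(−0.06931·13) = 111.685 mg/L
Dose 7 (495 mg at t=72 h): 495·exp(−0.06931·1) = 461.851 mg/L
C(73) = 0.920 + 6.925 + 6.029 + 12.696 + 86.621 + 111.685 + 461.851 = 686.727 mg/L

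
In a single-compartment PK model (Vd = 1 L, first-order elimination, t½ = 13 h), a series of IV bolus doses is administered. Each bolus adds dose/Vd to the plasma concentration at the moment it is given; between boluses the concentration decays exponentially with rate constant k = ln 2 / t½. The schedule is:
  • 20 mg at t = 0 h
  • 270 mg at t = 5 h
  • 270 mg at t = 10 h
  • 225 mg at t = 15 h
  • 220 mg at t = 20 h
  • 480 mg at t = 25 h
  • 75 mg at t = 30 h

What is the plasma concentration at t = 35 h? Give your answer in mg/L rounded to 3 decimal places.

644.236 mg/L

k = ln 2 / 13 = 0.05332 per h
Dose 1 (20 mg at t=0 h): 20·exp(−0.05332·35) = 3.094 mg/L
Dose 2 (270 mg at t=5 h): 270·exp(−0.05332·30) = 54.535 mg/L
Dose 3 (270 mg at t=10 h): 270·exp(−0.05332·25) = 71.197 mg/L
Dose 4 (225 mg at t=15 h): 225·exp(−0.05332·20) = 77.457 mg/L
Dose 5 (220 mg at t=20 h): 220·exp(−0.05332·15) = 98.874 mg/L
Dose 6 (480 mg at t=25 h): 480·exp(−0.05332·10) = 281.631 mg/L
Dose 7 (75 mg at t=30 h): 75·exp(−0.05332·5) = 57.449 mg/L
C(35) = 3.094 + 54.535 + 71.197 + 77.457 + 98.874 + 281.631 + 57.449 = 644.236 mg/L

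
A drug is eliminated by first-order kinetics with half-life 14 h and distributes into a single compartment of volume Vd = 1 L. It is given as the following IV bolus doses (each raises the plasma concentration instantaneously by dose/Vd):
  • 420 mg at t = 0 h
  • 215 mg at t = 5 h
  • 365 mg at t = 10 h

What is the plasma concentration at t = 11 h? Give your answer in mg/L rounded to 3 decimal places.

k = ln 2 / 14 = 0.04951 per h
Dose 1 (420 mg at t=0 h): 420·exp(−0.04951·11) = 243.627 mg/L
Dose 2 (215 mg at t=5 h): 215·exp(−0.04951·6) = 159.744 mg/L
Dose 3 (365 mg at t=10 h): 365·exp(−0.04951·1) = 347.369 mg/L
C(11) = 243.627 + 159.744 + 347.369 = 750.740 mg/L

750.740 mg/L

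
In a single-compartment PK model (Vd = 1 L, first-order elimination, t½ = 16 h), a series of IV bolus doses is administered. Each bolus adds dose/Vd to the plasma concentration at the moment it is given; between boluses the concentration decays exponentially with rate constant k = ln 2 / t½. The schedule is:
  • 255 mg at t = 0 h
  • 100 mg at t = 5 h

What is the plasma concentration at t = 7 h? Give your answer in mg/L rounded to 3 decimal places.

279.996 mg/L

k = ln 2 / 16 = 0.04332 per h
Dose 1 (255 mg at t=0 h): 255·exp(−0.04332·7) = 188.295 mg/L
Dose 2 (100 mg at t=5 h): 100·exp(−0.04332·2) = 91.700 mg/L
C(7) = 188.295 + 91.700 = 279.996 mg/L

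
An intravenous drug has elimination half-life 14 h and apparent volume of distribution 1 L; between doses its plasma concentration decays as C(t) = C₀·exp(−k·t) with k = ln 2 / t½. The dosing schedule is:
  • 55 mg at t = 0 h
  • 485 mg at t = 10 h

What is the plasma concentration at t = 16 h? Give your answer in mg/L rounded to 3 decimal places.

k = ln 2 / 14 = 0.04951 per h
Dose 1 (55 mg at t=0 h): 55·exp(−0.04951·16) = 24.907 mg/L
Dose 2 (485 mg at t=10 h): 485·exp(−0.04951·6) = 360.354 mg/L
C(16) = 24.907 + 360.354 = 385.261 mg/L

385.261 mg/L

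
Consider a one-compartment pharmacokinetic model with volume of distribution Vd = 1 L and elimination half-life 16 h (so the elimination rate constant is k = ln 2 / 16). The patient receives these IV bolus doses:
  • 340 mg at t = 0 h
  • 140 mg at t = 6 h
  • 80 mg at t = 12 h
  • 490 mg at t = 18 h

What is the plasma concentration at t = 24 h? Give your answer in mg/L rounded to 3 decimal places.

k = ln 2 / 16 = 0.04332 per h
Dose 1 (340 mg at t=0 h): 340·exp(−0.04332·24) = 120.208 mg/L
Dose 2 (140 mg at t=6 h): 140·exp(−0.04332·18) = 64.190 mg/L
Dose 3 (80 mg at t=12 h): 80·exp(−0.04332·12) = 47.568 mg/L
Dose 4 (490 mg at t=18 h): 490·exp(−0.04332·6) = 377.842 mg/L
C(24) = 120.208 + 64.190 + 47.568 + 377.842 = 609.808 mg/L

609.808 mg/L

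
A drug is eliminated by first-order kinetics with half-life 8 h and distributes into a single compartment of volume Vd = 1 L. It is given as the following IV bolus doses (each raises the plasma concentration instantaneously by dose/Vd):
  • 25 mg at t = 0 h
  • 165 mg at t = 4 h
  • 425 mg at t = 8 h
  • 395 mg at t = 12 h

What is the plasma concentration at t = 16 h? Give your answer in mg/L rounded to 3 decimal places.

k = ln 2 / 8 = 0.08664 per h
Dose 1 (25 mg at t=0 h): 25·exp(−0.08664·16) = 6.250 mg/L
Dose 2 (165 mg at t=4 h): 165·exp(−0.08664·12) = 58.336 mg/L
Dose 3 (425 mg at t=8 h): 425·exp(−0.08664·8) = 212.500 mg/L
Dose 4 (395 mg at t=12 h): 395·exp(−0.08664·4) = 279.307 mg/L
C(16) = 6.250 + 58.336 + 212.500 + 279.307 = 556.393 mg/L

556.393 mg/L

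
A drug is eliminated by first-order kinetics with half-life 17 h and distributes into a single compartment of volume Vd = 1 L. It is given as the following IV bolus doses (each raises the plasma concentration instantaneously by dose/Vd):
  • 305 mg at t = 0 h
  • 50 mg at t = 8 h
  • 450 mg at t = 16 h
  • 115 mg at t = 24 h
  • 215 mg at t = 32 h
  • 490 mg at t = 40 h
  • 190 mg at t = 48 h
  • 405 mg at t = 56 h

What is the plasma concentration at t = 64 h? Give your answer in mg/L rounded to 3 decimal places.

k = ln 2 / 17 = 0.04077 per h
Dose 1 (305 mg at t=0 h): 305·exp(−0.04077·64) = 22.439 mg/L
Dose 2 (50 mg at t=8 h): 50·exp(−0.04077·56) = 5.097 mg/L
Dose 3 (450 mg at t=16 h): 450·exp(−0.04077·48) = 63.569 mg/L
Dose 4 (115 mg at t=24 h): 115·exp(−0.04077·40) = 22.511 mg/L
Dose 5 (215 mg at t=32 h): 215·exp(−0.04077·32) = 58.317 mg/L
Dose 6 (490 mg at t=40 h): 490·exp(−0.04077·24) = 184.167 mg/L
Dose 7 (190 mg at t=48 h): 190·exp(−0.04077·16) = 98.954 mg/L
Dose 8 (405 mg at t=56 h): 405·exp(−0.04077·8) = 292.276 mg/L
C(64) = 22.439 + 5.097 + 63.569 + 22.511 + 58.317 + 184.167 + 98.954 + 292.276 = 747.331 mg/L

747.331 mg/L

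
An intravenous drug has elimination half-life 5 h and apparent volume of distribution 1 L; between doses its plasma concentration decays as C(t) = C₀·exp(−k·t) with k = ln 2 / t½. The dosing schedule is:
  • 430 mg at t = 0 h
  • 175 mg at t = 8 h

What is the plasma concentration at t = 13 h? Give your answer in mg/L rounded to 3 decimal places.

k = ln 2 / 5 = 0.13863 per h
Dose 1 (430 mg at t=0 h): 430·exp(−0.13863·13) = 70.924 mg/L
Dose 2 (175 mg at t=8 h): 175·exp(−0.13863·5) = 87.500 mg/L
C(13) = 70.924 + 87.500 = 158.424 mg/L

158.424 mg/L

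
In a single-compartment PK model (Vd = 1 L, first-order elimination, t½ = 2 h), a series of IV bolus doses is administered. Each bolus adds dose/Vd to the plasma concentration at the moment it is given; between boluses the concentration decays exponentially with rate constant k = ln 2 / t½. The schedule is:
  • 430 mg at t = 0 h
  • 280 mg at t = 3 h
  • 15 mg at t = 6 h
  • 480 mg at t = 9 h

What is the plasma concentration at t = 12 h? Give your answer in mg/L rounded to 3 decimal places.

k = ln 2 / 2 = 0.34657 per h
Dose 1 (430 mg at t=0 h): 430·exp(−0.34657·12) = 6.719 mg/L
Dose 2 (280 mg at t=3 h): 280·exp(−0.34657·9) = 12.374 mg/L
Dose 3 (15 mg at t=6 h): 15·exp(−0.34657·6) = 1.875 mg/L
Dose 4 (480 mg at t=9 h): 480·exp(−0.34657·3) = 169.706 mg/L
C(12) = 6.719 + 12.374 + 1.875 + 169.706 = 190.674 mg/L

190.674 mg/L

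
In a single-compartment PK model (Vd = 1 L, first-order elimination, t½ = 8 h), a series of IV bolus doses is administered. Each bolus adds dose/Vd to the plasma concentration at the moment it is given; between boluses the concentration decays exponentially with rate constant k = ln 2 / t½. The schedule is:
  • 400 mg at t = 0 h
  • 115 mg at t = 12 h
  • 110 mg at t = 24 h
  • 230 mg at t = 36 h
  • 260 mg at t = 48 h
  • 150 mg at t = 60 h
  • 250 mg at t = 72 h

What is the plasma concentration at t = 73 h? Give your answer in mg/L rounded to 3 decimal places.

k = ln 2 / 8 = 0.08664 per h
Dose 1 (400 mg at t=0 h): 400·exp(−0.08664·73) = 0.716 mg/L
Dose 2 (115 mg at t=12 h): 115·exp(−0.08664·61) = 0.583 mg/L
Dose 3 (110 mg at t=24 h): 110·exp(−0.08664·49) = 1.576 mg/L
Dose 4 (230 mg at t=36 h): 230·exp(−0.08664·37) = 9.321 mg/L
Dose 5 (260 mg at t=48 h): 260·exp(−0.08664·25) = 29.803 mg/L
Dose 6 (150 mg at t=60 h): 150·exp(−0.08664·13) = 48.631 mg/L
Dose 7 (250 mg at t=72 h): 250·exp(−0.08664·1) = 229.251 mg/L
C(73) = 0.716 + 0.583 + 1.576 + 9.321 + 29.803 + 48.631 + 229.251 = 319.881 mg/L

319.881 mg/L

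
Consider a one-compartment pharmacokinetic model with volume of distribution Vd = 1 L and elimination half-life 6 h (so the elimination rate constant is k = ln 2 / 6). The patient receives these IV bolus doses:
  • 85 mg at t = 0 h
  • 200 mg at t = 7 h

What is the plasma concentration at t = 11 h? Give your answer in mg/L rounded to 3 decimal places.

k = ln 2 / 6 = 0.11552 per h
Dose 1 (85 mg at t=0 h): 85·exp(−0.11552·11) = 23.852 mg/L
Dose 2 (200 mg at t=7 h): 200·exp(−0.11552·4) = 125.992 mg/L
C(11) = 23.852 + 125.992 = 149.844 mg/L

149.844 mg/L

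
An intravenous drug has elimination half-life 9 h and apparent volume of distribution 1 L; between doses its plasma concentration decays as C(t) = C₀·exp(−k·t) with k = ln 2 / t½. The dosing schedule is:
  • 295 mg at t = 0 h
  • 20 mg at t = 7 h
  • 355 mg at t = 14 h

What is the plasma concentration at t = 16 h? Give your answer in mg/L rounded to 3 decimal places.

400.353 mg/L

k = ln 2 / 9 = 0.07702 per h
Dose 1 (295 mg at t=0 h): 295·exp(−0.07702·16) = 86.032 mg/L
Dose 2 (20 mg at t=7 h): 20·exp(−0.07702·9) = 10.000 mg/L
Dose 3 (355 mg at t=14 h): 355·exp(−0.07702·2) = 304.322 mg/L
C(16) = 86.032 + 10.000 + 304.322 = 400.353 mg/L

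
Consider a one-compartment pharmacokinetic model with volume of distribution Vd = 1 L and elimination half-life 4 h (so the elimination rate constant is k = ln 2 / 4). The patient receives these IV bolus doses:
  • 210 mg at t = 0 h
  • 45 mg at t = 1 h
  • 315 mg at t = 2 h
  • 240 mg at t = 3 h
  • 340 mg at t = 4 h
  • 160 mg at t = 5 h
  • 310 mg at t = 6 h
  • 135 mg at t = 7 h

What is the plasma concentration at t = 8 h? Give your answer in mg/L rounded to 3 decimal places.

k = ln 2 / 4 = 0.17329 per h
Dose 1 (210 mg at t=0 h): 210·exp(−0.17329·8) = 52.500 mg/L
Dose 2 (45 mg at t=1 h): 45·exp(−0.17329·7) = 13.379 mg/L
Dose 3 (315 mg at t=2 h): 315·exp(−0.17329·6) = 111.369 mg/L
Dose 4 (240 mg at t=3 h): 240·exp(−0.17329·5) = 100.908 mg/L
Dose 5 (340 mg at t=4 h): 340·exp(−0.17329·4) = 170.000 mg/L
Dose 6 (160 mg at t=5 h): 160·exp(−0.17329·3) = 95.137 mg/L
Dose 7 (310 mg at t=6 h): 310·exp(−0.17329·2) = 219.203 mg/L
Dose 8 (135 mg at t=7 h): 135·exp(−0.17329·1) = 113.521 mg/L
C(8) = 52.500 + 13.379 + 111.369 + 100.908 + 170.000 + 95.137 + 219.203 + 113.521 = 876.016 mg/L

876.016 mg/L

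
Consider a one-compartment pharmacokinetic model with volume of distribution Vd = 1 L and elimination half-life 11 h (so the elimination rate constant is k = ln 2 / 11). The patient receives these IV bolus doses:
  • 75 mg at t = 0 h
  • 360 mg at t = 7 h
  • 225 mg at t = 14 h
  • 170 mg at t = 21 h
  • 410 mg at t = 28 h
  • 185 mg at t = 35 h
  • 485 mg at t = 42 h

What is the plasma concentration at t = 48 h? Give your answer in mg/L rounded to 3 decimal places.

k = ln 2 / 11 = 0.06301 per h
Dose 1 (75 mg at t=0 h): 75·exp(−0.06301·48) = 3.643 mg/L
Dose 2 (360 mg at t=7 h): 360·exp(−0.06301·41) = 27.182 mg/L
Dose 3 (225 mg at t=14 h): 225·exp(−0.06301·34) = 26.407 mg/L
Dose 4 (170 mg at t=21 h): 170·exp(−0.06301·27) = 31.014 mg/L
Dose 5 (410 mg at t=28 h): 410·exp(−0.06301·20) = 116.267 mg/L
Dose 6 (185 mg at t=35 h): 185·exp(−0.06301·13) = 81.547 mg/L
Dose 7 (485 mg at t=42 h): 485·exp(−0.06301·6) = 332.310 mg/L
C(48) = 3.643 + 27.182 + 26.407 + 31.014 + 116.267 + 81.547 + 332.310 = 618.371 mg/L

618.371 mg/L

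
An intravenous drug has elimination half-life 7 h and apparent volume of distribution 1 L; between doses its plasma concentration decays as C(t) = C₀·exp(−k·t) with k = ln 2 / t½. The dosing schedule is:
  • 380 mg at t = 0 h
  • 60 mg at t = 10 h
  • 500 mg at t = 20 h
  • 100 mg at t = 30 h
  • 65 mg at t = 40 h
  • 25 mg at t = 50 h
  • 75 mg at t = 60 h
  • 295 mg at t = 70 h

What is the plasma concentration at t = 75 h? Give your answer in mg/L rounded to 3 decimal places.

k = ln 2 / 7 = 0.09902 per h
Dose 1 (380 mg at t=0 h): 380·exp(−0.09902·75) = 0.226 mg/L
Dose 2 (60 mg at t=10 h): 60·exp(−0.09902·65) = 0.096 mg/L
Dose 3 (500 mg at t=20 h): 500·exp(−0.09902·55) = 2.156 mg/L
Dose 4 (100 mg at t=30 h): 100·exp(−0.09902·45) = 1.161 mg/L
Dose 5 (65 mg at t=40 h): 65·exp(−0.09902·35) = 2.031 mg/L
Dose 6 (25 mg at t=50 h): 25·exp(−0.09902·25) = 2.103 mg/L
Dose 7 (75 mg at t=60 h): 75·exp(−0.09902·15) = 16.982 mg/L
Dose 8 (295 mg at t=70 h): 295·exp(−0.09902·5) = 179.805 mg/L
C(75) = 0.226 + 0.096 + 2.156 + 1.161 + 2.031 + 2.103 + 16.982 + 179.805 = 204.561 mg/L

204.561 mg/L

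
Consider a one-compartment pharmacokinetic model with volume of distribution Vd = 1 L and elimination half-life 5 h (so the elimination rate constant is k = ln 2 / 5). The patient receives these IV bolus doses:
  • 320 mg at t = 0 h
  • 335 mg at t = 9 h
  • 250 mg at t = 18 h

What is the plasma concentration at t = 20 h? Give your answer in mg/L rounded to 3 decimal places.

k = ln 2 / 5 = 0.13863 per h
Dose 1 (320 mg at t=0 h): 320·exp(−0.13863·20) = 20.000 mg/L
Dose 2 (335 mg at t=9 h): 335·exp(−0.13863·11) = 72.909 mg/L
Dose 3 (250 mg at t=18 h): 250·exp(−0.13863·2) = 189.465 mg/L
C(20) = 20.000 + 72.909 + 189.465 = 282.373 mg/L

282.373 mg/L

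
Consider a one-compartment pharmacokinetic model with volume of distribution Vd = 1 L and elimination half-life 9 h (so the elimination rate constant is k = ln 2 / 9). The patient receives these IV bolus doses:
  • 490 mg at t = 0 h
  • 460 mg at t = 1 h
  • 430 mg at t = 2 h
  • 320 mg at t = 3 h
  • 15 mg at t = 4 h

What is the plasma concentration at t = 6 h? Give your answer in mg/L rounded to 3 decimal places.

1204.498 mg/L

k = ln 2 / 9 = 0.07702 per h
Dose 1 (490 mg at t=0 h): 490·exp(−0.07702·6) = 308.681 mg/L
Dose 2 (460 mg at t=1 h): 460·exp(−0.07702·5) = 312.982 mg/L
Dose 3 (430 mg at t=2 h): 430·exp(−0.07702·4) = 315.993 mg/L
Dose 4 (320 mg at t=3 h): 320·exp(−0.07702·3) = 253.984 mg/L
Dose 5 (15 mg at t=4 h): 15·exp(−0.07702·2) = 12.859 mg/L
C(6) = 308.681 + 312.982 + 315.993 + 253.984 + 12.859 = 1204.498 mg/L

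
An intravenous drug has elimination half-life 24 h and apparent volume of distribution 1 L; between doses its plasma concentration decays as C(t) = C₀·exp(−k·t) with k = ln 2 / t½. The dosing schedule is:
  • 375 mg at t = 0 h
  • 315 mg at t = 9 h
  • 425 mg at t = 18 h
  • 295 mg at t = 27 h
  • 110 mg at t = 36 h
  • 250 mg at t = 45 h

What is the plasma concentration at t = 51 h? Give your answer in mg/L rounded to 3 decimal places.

k = ln 2 / 24 = 0.02888 per h
Dose 1 (375 mg at t=0 h): 375·exp(−0.02888·51) = 85.969 mg/L
Dose 2 (315 mg at t=9 h): 315·exp(−0.02888·42) = 93.650 mg/L
Dose 3 (425 mg at t=18 h): 425·exp(−0.02888·33) = 163.860 mg/L
Dose 4 (295 mg at t=27 h): 295·exp(−0.02888·24) = 147.500 mg/L
Dose 5 (110 mg at t=36 h): 110·exp(−0.02888·15) = 71.326 mg/L
Dose 6 (250 mg at t=45 h): 250·exp(−0.02888·6) = 210.224 mg/L
C(51) = 85.969 + 93.650 + 163.860 + 147.500 + 71.326 + 210.224 = 772.529 mg/L

772.529 mg/L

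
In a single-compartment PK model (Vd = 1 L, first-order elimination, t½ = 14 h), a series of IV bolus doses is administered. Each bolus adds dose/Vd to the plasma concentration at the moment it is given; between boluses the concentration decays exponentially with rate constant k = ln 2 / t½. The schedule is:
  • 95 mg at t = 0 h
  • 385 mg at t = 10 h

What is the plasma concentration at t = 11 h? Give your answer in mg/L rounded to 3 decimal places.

421.509 mg/L

k = ln 2 / 14 = 0.04951 per h
Dose 1 (95 mg at t=0 h): 95·exp(−0.04951·11) = 55.106 mg/L
Dose 2 (385 mg at t=10 h): 385·exp(−0.04951·1) = 366.403 mg/L
C(11) = 55.106 + 366.403 = 421.509 mg/L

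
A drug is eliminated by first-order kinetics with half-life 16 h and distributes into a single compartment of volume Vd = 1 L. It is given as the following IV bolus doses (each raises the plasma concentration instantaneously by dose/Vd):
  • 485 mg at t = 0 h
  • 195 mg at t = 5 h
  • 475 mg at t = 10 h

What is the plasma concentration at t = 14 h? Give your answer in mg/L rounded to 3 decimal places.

795.914 mg/L

k = ln 2 / 16 = 0.04332 per h
Dose 1 (485 mg at t=0 h): 485·exp(−0.04332·14) = 264.448 mg/L
Dose 2 (195 mg at t=5 h): 195·exp(−0.04332·9) = 132.040 mg/L
Dose 3 (475 mg at t=10 h): 475·exp(−0.04332·4) = 399.426 mg/L
C(14) = 264.448 + 132.040 + 399.426 = 795.914 mg/L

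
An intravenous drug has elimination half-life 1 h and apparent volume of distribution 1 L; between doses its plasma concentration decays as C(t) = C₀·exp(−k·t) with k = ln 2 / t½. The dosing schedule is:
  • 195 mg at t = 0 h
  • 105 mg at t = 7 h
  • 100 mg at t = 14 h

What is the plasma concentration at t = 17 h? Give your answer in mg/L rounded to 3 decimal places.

k = ln 2 / 1 = 0.69315 per h
Dose 1 (195 mg at t=0 h): 195·exp(−0.69315·17) = 0.001 mg/L
Dose 2 (105 mg at t=7 h): 105·exp(−0.69315·10) = 0.103 mg/L
Dose 3 (100 mg at t=14 h): 100·exp(−0.69315·3) = 12.500 mg/L
C(17) = 0.001 + 0.103 + 12.500 = 12.604 mg/L

12.604 mg/L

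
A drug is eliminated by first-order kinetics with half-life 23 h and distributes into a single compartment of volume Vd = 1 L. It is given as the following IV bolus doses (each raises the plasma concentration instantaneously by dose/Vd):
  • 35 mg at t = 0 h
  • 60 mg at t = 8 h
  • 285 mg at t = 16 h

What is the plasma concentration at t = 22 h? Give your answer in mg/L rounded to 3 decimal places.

k = ln 2 / 23 = 0.03014 per h
Dose 1 (35 mg at t=0 h): 35·exp(−0.03014·22) = 18.035 mg/L
Dose 2 (60 mg at t=8 h): 60·exp(−0.03014·14) = 39.347 mg/L
Dose 3 (285 mg at t=16 h): 285·exp(−0.03014·6) = 237.857 mg/L
C(22) = 18.035 + 39.347 + 237.857 = 295.239 mg/L

295.239 mg/L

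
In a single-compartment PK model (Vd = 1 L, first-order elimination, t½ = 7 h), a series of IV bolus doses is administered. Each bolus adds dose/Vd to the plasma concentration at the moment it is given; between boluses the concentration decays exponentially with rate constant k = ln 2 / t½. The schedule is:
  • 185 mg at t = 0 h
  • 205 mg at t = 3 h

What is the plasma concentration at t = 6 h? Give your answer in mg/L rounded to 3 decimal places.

254.443 mg/L

k = ln 2 / 7 = 0.09902 per h
Dose 1 (185 mg at t=0 h): 185·exp(−0.09902·6) = 102.128 mg/L
Dose 2 (205 mg at t=3 h): 205·exp(−0.09902·3) = 152.314 mg/L
C(6) = 102.128 + 152.314 = 254.443 mg/L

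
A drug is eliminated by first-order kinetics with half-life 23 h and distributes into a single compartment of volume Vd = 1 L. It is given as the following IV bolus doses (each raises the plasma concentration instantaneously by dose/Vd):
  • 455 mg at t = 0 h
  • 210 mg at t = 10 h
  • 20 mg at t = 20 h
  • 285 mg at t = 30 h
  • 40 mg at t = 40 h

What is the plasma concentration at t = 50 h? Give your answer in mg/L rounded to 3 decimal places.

k = ln 2 / 23 = 0.03014 per h
Dose 1 (455 mg at t=0 h): 455·exp(−0.03014·50) = 100.832 mg/L
Dose 2 (210 mg at t=10 h): 210·exp(−0.03014·40) = 62.906 mg/L
Dose 3 (20 mg at t=20 h): 20·exp(−0.03014·30) = 8.098 mg/L
Dose 4 (285 mg at t=30 h): 285·exp(−0.03014·20) = 155.984 mg/L
Dose 5 (40 mg at t=40 h): 40·exp(−0.03014·10) = 29.592 mg/L
C(50) = 100.832 + 62.906 + 8.098 + 155.984 + 29.592 = 357.412 mg/L

357.412 mg/L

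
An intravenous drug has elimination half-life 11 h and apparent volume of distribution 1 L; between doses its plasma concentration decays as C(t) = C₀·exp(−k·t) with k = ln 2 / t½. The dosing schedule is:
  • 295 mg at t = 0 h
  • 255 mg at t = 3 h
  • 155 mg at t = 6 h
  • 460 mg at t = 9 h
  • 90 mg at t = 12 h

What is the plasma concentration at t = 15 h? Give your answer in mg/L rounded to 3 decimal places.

711.939 mg/L

k = ln 2 / 11 = 0.06301 per h
Dose 1 (295 mg at t=0 h): 295·exp(−0.06301·15) = 114.637 mg/L
Dose 2 (255 mg at t=3 h): 255·exp(−0.06301·12) = 119.714 mg/L
Dose 3 (155 mg at t=6 h): 155·exp(−0.06301·9) = 87.909 mg/L
Dose 4 (460 mg at t=9 h): 460·exp(−0.06301·6) = 315.181 mg/L
Dose 5 (90 mg at t=12 h): 90·exp(−0.06301·3) = 74.498 mg/L
C(15) = 114.637 + 119.714 + 87.909 + 315.181 + 74.498 = 711.939 mg/L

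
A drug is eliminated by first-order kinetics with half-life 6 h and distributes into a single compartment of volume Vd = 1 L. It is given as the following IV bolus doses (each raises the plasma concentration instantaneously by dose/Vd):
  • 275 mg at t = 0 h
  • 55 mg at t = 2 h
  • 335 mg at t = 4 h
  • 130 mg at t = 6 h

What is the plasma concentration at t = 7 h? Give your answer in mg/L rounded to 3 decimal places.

k = ln 2 / 6 = 0.11552 per h
Dose 1 (275 mg at t=0 h): 275·exp(−0.11552·7) = 122.499 mg/L
Dose 2 (55 mg at t=2 h): 55·exp(−0.11552·5) = 30.868 mg/L
Dose 3 (335 mg at t=4 h): 335·exp(−0.11552·3) = 236.881 mg/L
Dose 4 (130 mg at t=6 h): 130·exp(−0.11552·1) = 115.817 mg/L
C(7) = 122.499 + 30.868 + 236.881 + 115.817 = 506.064 mg/L

506.064 mg/L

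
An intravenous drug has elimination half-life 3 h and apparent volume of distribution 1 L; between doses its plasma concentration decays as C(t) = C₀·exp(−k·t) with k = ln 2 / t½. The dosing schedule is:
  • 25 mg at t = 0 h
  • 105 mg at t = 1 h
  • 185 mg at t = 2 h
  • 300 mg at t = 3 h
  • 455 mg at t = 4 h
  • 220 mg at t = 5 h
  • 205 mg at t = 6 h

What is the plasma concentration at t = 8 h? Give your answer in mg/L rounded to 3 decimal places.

k = ln 2 / 3 = 0.23105 per h
Dose 1 (25 mg at t=0 h): 25·exp(−0.23105·8) = 3.937 mg/L
Dose 2 (105 mg at t=1 h): 105·exp(−0.23105·7) = 20.835 mg/L
Dose 3 (185 mg at t=2 h): 185·exp(−0.23105·6) = 46.250 mg/L
Dose 4 (300 mg at t=3 h): 300·exp(−0.23105·5) = 94.494 mg/L
Dose 5 (455 mg at t=4 h): 455·exp(−0.23105·4) = 180.567 mg/L
Dose 6 (220 mg at t=5 h): 220·exp(−0.23105·3) = 110.000 mg/L
Dose 7 (205 mg at t=6 h): 205·exp(−0.23105·2) = 129.142 mg/L
C(8) = 3.937 + 20.835 + 46.250 + 94.494 + 180.567 + 110.000 + 129.142 = 585.225 mg/L

585.225 mg/L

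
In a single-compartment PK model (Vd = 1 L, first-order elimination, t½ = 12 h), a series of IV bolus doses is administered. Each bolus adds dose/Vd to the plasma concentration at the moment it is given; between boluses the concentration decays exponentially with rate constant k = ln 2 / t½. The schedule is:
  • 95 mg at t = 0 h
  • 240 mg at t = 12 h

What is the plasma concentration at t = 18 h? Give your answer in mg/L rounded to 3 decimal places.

203.293 mg/L

k = ln 2 / 12 = 0.05776 per h
Dose 1 (95 mg at t=0 h): 95·exp(−0.05776·18) = 33.588 mg/L
Dose 2 (240 mg at t=12 h): 240·exp(−0.05776·6) = 169.706 mg/L
C(18) = 33.588 + 169.706 = 203.293 mg/L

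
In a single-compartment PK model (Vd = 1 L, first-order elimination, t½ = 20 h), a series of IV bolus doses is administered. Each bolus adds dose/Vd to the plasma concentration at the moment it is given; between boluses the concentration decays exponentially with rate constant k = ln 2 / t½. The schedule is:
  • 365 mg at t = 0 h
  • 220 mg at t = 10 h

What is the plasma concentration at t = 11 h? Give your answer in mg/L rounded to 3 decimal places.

461.808 mg/L

k = ln 2 / 20 = 0.03466 per h
Dose 1 (365 mg at t=0 h): 365·exp(−0.03466·11) = 249.302 mg/L
Dose 2 (220 mg at t=10 h): 220·exp(−0.03466·1) = 212.506 mg/L
C(11) = 249.302 + 212.506 = 461.808 mg/L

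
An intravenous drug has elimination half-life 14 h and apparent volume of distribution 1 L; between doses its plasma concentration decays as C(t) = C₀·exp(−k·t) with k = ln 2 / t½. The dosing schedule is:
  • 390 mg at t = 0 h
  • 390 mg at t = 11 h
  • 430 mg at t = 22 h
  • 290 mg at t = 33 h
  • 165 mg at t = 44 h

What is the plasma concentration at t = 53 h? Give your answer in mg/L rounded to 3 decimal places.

k = ln 2 / 14 = 0.04951 per h
Dose 1 (390 mg at t=0 h): 390·exp(−0.04951·53) = 28.278 mg/L
Dose 2 (390 mg at t=11 h): 390·exp(−0.04951·42) = 48.750 mg/L
Dose 3 (430 mg at t=22 h): 430·exp(−0.04951·31) = 92.662 mg/L
Dose 4 (290 mg at t=33 h): 290·exp(−0.04951·20) = 107.735 mg/L
Dose 5 (165 mg at t=44 h): 165·exp(−0.04951·9) = 105.673 mg/L
C(53) = 28.278 + 48.750 + 92.662 + 107.735 + 105.673 = 383.098 mg/L

383.098 mg/L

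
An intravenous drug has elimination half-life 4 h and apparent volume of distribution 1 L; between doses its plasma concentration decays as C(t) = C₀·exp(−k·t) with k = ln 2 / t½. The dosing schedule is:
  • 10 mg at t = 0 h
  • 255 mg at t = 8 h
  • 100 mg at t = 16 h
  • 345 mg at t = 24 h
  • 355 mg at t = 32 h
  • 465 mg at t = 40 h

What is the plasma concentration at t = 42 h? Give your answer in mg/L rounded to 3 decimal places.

k = ln 2 / 4 = 0.17329 per h
Dose 1 (10 mg at t=0 h): 10·exp(−0.17329·42) = 0.007 mg/L
Dose 2 (255 mg at t=8 h): 255·exp(−0.17329·34) = 0.704 mg/L
Dose 3 (100 mg at t=16 h): 100·exp(−0.17329·26) = 1.105 mg/L
Dose 4 (345 mg at t=24 h): 345·exp(−0.17329·18) = 15.247 mg/L
Dose 5 (355 mg at t=32 h): 355·exp(−0.17329·10) = 62.756 mg/L
Dose 6 (465 mg at t=40 h): 465·exp(−0.17329·2) = 328.805 mg/L
C(42) = 0.007 + 0.704 + 1.105 + 15.247 + 62.756 + 328.805 = 408.623 mg/L

408.623 mg/L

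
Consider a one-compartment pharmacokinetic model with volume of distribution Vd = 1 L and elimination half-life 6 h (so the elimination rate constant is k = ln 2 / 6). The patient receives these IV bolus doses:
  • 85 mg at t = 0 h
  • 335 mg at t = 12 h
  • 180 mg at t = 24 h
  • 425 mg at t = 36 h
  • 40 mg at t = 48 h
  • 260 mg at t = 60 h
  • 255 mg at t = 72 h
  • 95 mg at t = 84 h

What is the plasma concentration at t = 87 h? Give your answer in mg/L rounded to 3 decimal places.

k = ln 2 / 6 = 0.11552 per h
Dose 1 (85 mg at t=0 h): 85·exp(−0.11552·87) = 0.004 mg/L
Dose 2 (335 mg at t=12 h): 335·exp(−0.11552·75) = 0.058 mg/L
Dose 3 (180 mg at t=24 h): 180·exp(−0.11552·63) = 0.124 mg/L
Dose 4 (425 mg at t=36 h): 425·exp(−0.11552·51) = 1.174 mg/L
Dose 5 (40 mg at t=48 h): 40·exp(−0.11552·39) = 0.442 mg/L
Dose 6 (260 mg at t=60 h): 260·exp(−0.11552·27) = 11.490 mg/L
Dose 7 (255 mg at t=72 h): 255·exp(−0.11552·15) = 45.078 mg/L
Dose 8 (95 mg at t=84 h): 95·exp(−0.11552·3) = 67.175 mg/L
C(87) = 0.004 + 0.058 + 0.124 + 1.174 + 0.442 + 11.490 + 45.078 + 67.175 = 125.545 mg/L

125.545 mg/L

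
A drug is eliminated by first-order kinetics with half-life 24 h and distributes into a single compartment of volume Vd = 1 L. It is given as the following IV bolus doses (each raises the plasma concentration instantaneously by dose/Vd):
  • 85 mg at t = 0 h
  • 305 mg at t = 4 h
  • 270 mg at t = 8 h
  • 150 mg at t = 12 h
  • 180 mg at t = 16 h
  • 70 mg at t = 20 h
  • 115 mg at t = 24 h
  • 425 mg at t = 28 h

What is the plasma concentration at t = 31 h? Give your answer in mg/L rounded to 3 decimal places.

1051.511 mg/L

k = ln 2 / 24 = 0.02888 per h
Dose 1 (85 mg at t=0 h): 85·exp(−0.02888·31) = 34.721 mg/L
Dose 2 (305 mg at t=4 h): 305·exp(−0.02888·27) = 139.843 mg/L
Dose 3 (270 mg at t=8 h): 270·exp(−0.02888·23) = 138.956 mg/L
Dose 4 (150 mg at t=12 h): 150·exp(−0.02888·19) = 86.651 mg/L
Dose 5 (180 mg at t=16 h): 180·exp(−0.02888·15) = 116.716 mg/L
Dose 6 (70 mg at t=20 h): 70·exp(−0.02888·11) = 50.948 mg/L
Dose 7 (115 mg at t=24 h): 115·exp(−0.02888·7) = 93.950 mg/L
Dose 8 (425 mg at t=28 h): 425·exp(−0.02888·3) = 389.727 mg/L
C(31) = 34.721 + 139.843 + 138.956 + 86.651 + 116.716 + 50.948 + 93.950 + 389.727 = 1051.511 mg/L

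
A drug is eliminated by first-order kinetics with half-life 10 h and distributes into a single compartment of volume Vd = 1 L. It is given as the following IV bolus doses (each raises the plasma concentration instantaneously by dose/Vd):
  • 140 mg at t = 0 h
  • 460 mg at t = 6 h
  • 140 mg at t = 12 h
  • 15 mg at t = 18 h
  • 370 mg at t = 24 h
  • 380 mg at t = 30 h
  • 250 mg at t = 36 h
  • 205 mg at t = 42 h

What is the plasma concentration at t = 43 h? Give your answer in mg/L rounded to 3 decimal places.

660.114 mg/L

k = ln 2 / 10 = 0.06931 per h
Dose 1 (140 mg at t=0 h): 140·exp(−0.06931·43) = 7.107 mg/L
Dose 2 (460 mg at t=6 h): 460·exp(−0.06931·37) = 35.395 mg/L
Dose 3 (140 mg at t=12 h): 140·exp(−0.06931·31) = 16.328 mg/L
Dose 4 (15 mg at t=18 h): 15·exp(−0.06931·25) = 2.652 mg/L
Dose 5 (370 mg at t=24 h): 370·exp(−0.06931·19) = 99.139 mg/L
Dose 6 (380 mg at t=30 h): 380·exp(−0.06931·13) = 154.328 mg/L
Dose 7 (250 mg at t=36 h): 250·exp(−0.06931·7) = 153.893 mg/L
Dose 8 (205 mg at t=42 h): 205·exp(−0.06931·1) = 191.272 mg/L
C(43) = 7.107 + 35.395 + 16.328 + 2.652 + 99.139 + 154.328 + 153.893 + 191.272 = 660.114 mg/L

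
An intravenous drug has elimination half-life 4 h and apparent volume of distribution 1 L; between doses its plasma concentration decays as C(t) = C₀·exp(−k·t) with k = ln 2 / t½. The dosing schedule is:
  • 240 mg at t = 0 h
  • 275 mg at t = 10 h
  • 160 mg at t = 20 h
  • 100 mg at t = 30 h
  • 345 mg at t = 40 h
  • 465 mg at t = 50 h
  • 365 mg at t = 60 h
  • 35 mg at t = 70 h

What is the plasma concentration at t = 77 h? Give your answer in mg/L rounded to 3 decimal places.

34.515 mg/L

k = ln 2 / 4 = 0.17329 per h
Dose 1 (240 mg at t=0 h): 240·exp(−0.17329·77) = 0.000 mg/L
Dose 2 (275 mg at t=10 h): 275·exp(−0.17329·67) = 0.002 mg/L
Dose 3 (160 mg at t=20 h): 160·exp(−0.17329·57) = 0.008 mg/L
Dose 4 (100 mg at t=30 h): 100·exp(−0.17329·47) = 0.029 mg/L
Dose 5 (345 mg at t=40 h): 345·exp(−0.17329·37) = 0.567 mg/L
Dose 6 (465 mg at t=50 h): 465·exp(−0.17329·27) = 4.320 mg/L
Dose 7 (365 mg at t=60 h): 365·exp(−0.17329·17) = 19.183 mg/L
Dose 8 (35 mg at t=70 h): 35·exp(−0.17329·7) = 10.406 mg/L
C(77) = 0.000 + 0.002 + 0.008 + 0.029 + 0.567 + 4.320 + 19.183 + 10.406 = 34.515 mg/L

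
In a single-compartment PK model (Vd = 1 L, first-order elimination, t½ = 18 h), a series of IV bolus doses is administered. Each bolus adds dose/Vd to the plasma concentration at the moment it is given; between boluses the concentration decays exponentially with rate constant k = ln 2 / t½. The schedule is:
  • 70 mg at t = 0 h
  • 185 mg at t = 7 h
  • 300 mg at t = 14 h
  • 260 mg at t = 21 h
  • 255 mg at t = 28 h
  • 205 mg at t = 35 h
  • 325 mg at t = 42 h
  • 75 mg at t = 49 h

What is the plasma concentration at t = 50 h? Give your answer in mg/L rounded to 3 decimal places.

740.989 mg/L

k = ln 2 / 18 = 0.03851 per h
Dose 1 (70 mg at t=0 h): 70·exp(−0.03851·50) = 10.207 mg/L
Dose 2 (185 mg at t=7 h): 185·exp(−0.03851·43) = 35.322 mg/L
Dose 3 (300 mg at t=14 h): 300·exp(−0.03851·36) = 75.000 mg/L
Dose 4 (260 mg at t=21 h): 260·exp(−0.03851·29) = 85.110 mg/L
Dose 5 (255 mg at t=28 h): 255·exp(−0.03851·22) = 109.299 mg/L
Dose 6 (205 mg at t=35 h): 205·exp(−0.03851·15) = 115.052 mg/L
Dose 7 (325 mg at t=42 h): 325·exp(−0.03851·8) = 238.832 mg/L
Dose 8 (75 mg at t=49 h): 75·exp(−0.03851·1) = 72.167 mg/L
C(50) = 10.207 + 35.322 + 75.000 + 85.110 + 109.299 + 115.052 + 238.832 + 72.167 = 740.989 mg/L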